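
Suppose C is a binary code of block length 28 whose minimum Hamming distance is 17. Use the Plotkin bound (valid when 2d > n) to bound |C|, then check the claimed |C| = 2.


Plotkin bound M ≤ 4; given |C| = 2 ≤ bound (satisfied).

Check applicability: 2d = 34, n = 28.
2d − n = 6 > 0, so Plotkin applies.
Compute d/(2d−n) = 17/6 ≈ 2.8333.
⌊d/(2d−n)⌋ = 2.
Plotkin bound: M ≤ 2·2 = 4.
Given |C| = 2, check: satisfied.
This |C| is below the Plotkin bound.


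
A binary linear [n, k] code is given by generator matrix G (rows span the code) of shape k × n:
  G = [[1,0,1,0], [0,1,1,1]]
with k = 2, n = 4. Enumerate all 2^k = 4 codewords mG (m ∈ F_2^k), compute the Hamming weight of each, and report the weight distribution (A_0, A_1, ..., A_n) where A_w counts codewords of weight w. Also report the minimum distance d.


Weight distribution: A_0 = 1, A_2 = 1, A_3 = 2. Minimum distance d = 2.

Enumerate all 2^2 = 4 messages m ∈ F_2^2.
For each, compute codeword c = mG in F_2^4, then tally its weight.
  m = 00 → c = 0000, weight = 0.
  m = 10 → c = 1010, weight = 2.
  m = 01 → c = 0111, weight = 3.
  m = 11 → c = 1101, weight = 3.
Tally weights:
  weight 0: 1 codewords.
  weight 2: 1 codewords.
  weight 3: 2 codewords.
Minimum distance d = smallest w > 0 with A_w > 0 = 2.
Sanity: Σ A_w = 4 = 2^2 = 4 ✓.


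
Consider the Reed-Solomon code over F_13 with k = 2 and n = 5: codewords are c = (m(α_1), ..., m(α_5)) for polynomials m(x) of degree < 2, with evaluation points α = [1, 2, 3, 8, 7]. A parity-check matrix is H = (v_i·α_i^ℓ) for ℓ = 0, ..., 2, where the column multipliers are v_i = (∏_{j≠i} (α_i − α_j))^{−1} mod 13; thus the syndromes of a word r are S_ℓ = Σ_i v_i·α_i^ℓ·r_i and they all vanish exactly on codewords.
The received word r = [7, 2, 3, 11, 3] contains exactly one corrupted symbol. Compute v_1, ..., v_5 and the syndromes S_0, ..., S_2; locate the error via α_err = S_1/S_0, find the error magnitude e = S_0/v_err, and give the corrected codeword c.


S = (6, 5, 2), error at position 3, error magnitude e = 6, c = [7, 2, 10, 11, 3].

Step 1: column multipliers v_i = (∏_{j≠i}(α_i − α_j))^{−1} mod 13.
  i = 1 (α = 1): (1−2)(1−3)(1−8)(1−7) = (−1)·(−2)·(−7)·(−6) = 84 ≡ 6, so v_1 = 6^{−1} = 11 (mod 13).
  i = 2 (α = 2): (2−1)(2−3)(2−8)(2−7) = 1·(−1)·(−6)·(−5) = −30 ≡ 9, so v_2 = 9^{−1} = 3 (mod 13).
  i = 3 (α = 3): (3−1)(3−2)(3−8)(3−7) = 2·1·(−5)·(−4) = 40 ≡ 1, so v_3 = 1^{−1} = 1 (mod 13).
  i = 4 (α = 8): (8−1)(8−2)(8−3)(8−7) = 7·6·5·1 = 210 ≡ 2, so v_4 = 2^{−1} = 7 (mod 13).
  i = 5 (α = 7): (7−1)(7−2)(7−3)(7−8) = 6·5·4·(−1) = −120 ≡ 10, so v_5 = 10^{−1} = 4 (mod 13).
  v = [11, 3, 1, 7, 4].
Step 2: syndromes of r = [7, 2, 3, 11, 3] (all sums mod 13).
  S_0 = Σ v_i r_i = 11·7 + 3·2 + 1·3 + 7·11 + 4·3 = 175 ≡ 6.
  S_1 = Σ v_i α_i r_i = 11·1·7 + 3·2·2 + 1·3·3 + 7·8·11 + 4·7·3 = 798 ≡ 5.
  α_i^2 mod 13 = [1, 4, 9, 12, 10].
  S_2 = Σ v_i α_i^2 r_i = 11·1·7 + 3·4·2 + 1·9·3 + 7·12·11 + 4·10·3 = 1172 ≡ 2.
  S = (6, 5, 2) ≠ 0, so r is not a codeword (an error is present).
Step 3: locate the error. For a single error e at position i, S_ℓ = v_i·e·α_i^ℓ, so α_err = S_1/S_0.
  S_0^{−1} = 6^{−1} = 11 (mod 13), so α_err = 5·11 = 55 ≡ 3 = α_3. Error position i = 3.
  Consistency check: S_2/S_1 = 2·8 = 16 ≡ 3 = α_err ✓ (single-error assumption holds).
Step 4: error magnitude e = S_0/v_3 = S_0·∏_{j≠3}(α_3 − α_j) = 6·1 = 6 ≡ 6 (mod 13).
Step 5: correct position 3: c_3 = r_3 − e = 3 − 6 ≡ 10 (mod 13). Hence c = [7, 2, 10, 11, 3].
  Check: interpolating c through the α_i gives m(x) = 12 + 8·x (degree < 2) with m(α_i) = c_i for every i, so c is indeed a codeword.


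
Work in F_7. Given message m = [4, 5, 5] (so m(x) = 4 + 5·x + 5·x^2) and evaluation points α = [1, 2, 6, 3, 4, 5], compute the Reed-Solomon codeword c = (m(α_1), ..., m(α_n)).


c = [0, 6, 4, 1, 6, 0]

Message polynomial: m(x) = 4 + 5·x + 5·x^2 (mod 7).
For each evaluation point α_i, compute m(α_i) mod 7:
  α_1 = 1: Horner steps 5 → 3 → 0, so m(1) = 0.
  α_2 = 2: Horner steps 5 → 1 → 6, so m(2) = 6.
  α_3 = 6: Horner steps 5 → 0 → 4, so m(6) = 4.
  α_4 = 3: Horner steps 5 → 6 → 1, so m(3) = 1.
  α_5 = 4: Horner steps 5 → 4 → 6, so m(4) = 6.
  α_6 = 5: Horner steps 5 → 2 → 0, so m(5) = 0.
Codeword c = [0, 6, 4, 1, 6, 0] ∈ F_7^6.


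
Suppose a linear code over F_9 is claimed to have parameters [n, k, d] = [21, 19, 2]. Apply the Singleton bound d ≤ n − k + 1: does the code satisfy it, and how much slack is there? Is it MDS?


Singleton RHS = n − k + 1 = 3, slack = 1, bound satisfied, not MDS.

Singleton bound: d ≤ n − k + 1.
Here n = 21, k = 19, so n − k + 1 = 3.
Given d = 2, check d ≤ 3: YES.
Slack = (n − k + 1) − d = 1.
The code is NOT MDS (slack = 1 > 0).
Description: the claimed parameters are [21, 19, 2]_9; such a code would be non-MDS.


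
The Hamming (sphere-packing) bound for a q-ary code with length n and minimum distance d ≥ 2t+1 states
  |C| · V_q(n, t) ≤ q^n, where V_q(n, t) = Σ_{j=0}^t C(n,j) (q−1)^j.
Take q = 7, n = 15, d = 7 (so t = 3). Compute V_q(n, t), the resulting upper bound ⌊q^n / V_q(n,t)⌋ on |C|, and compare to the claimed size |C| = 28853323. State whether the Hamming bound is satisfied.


V_q(n, t) = 102151, q^n = 4747561509943, Hamming bound = 46475918, |C| = 28853323 ≤ bound (satisfied).

Step 1: Compute V_q(n, t) = Σ_{j=0}^3 C(n, j) (q−1)^j.
  j = 0: C(15,0)·(6)^0 = 1·1 = 1.
  j = 1: C(15,1)·(6)^1 = 15·6 = 90.
  j = 2: C(15,2)·(6)^2 = 105·36 = 3780.
  j = 3: C(15,3)·(6)^3 = 455·216 = 98280.
  V_q(n, t) = 1 + 90 + 3780 + 98280 = 102151.
Step 2: q^n = 7^15 = 4747561509943.
Step 3: Hamming bound ⌊q^n / V_q(n,t)⌋ = ⌊4747561509943/102151⌋ = 46475918.
Step 4: Compare |C| = 28853323 to 46475918: satisfied.
The claimed |C| lies below the Hamming bound.


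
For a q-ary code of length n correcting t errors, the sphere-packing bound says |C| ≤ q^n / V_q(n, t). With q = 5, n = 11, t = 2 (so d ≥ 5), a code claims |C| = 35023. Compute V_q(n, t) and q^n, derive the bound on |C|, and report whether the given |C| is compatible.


V_q(n, t) = 925, q^n = 48828125, Hamming bound = 52787, |C| = 35023 ≤ bound (satisfied).

Step 1: Compute V_q(n, t) = Σ_{j=0}^2 C(n, j) (q−1)^j.
  j = 0: C(11,0)·(4)^0 = 1·1 = 1.
  j = 1: C(11,1)·(4)^1 = 11·4 = 44.
  j = 2: C(11,2)·(4)^2 = 55·16 = 880.
  V_q(n, t) = 1 + 44 + 880 = 925.
Step 2: q^n = 5^11 = 48828125.
Step 3: Hamming bound ⌊q^n / V_q(n,t)⌋ = ⌊48828125/925⌋ = 52787.
Step 4: Compare |C| = 35023 to 52787: satisfied.
The claimed |C| lies below the Hamming bound.


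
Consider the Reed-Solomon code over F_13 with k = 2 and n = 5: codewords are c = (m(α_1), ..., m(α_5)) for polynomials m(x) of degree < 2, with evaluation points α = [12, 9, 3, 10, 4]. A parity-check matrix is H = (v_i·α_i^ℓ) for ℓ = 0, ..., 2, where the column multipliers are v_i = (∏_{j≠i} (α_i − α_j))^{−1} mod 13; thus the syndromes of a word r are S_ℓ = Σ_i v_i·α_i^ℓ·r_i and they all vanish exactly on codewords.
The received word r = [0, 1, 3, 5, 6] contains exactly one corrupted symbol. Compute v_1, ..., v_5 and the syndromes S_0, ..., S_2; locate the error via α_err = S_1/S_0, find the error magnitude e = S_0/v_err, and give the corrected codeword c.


S = (11, 5, 7), error at position 5, error magnitude e = 12, c = [0, 1, 3, 5, 7].

Step 1: column multipliers v_i = (∏_{j≠i}(α_i − α_j))^{−1} mod 13.
  i = 1 (α = 12): (12−9)(12−3)(12−10)(12−4) = 3·9·2·8 = 432 ≡ 3, so v_1 = 3^{−1} = 9 (mod 13).
  i = 2 (α = 9): (9−12)(9−3)(9−10)(9−4) = (−3)·6·(−1)·5 = 90 ≡ 12, so v_2 = 12^{−1} = 12 (mod 13).
  i = 3 (α = 3): (3−12)(3−9)(3−10)(3−4) = (−9)·(−6)·(−7)·(−1) = 378 ≡ 1, so v_3 = 1^{−1} = 1 (mod 13).
  i = 4 (α = 10): (10−12)(10−9)(10−3)(10−4) = (−2)·1·7·6 = −84 ≡ 7, so v_4 = 7^{−1} = 2 (mod 13).
  i = 5 (α = 4): (4−12)(4−9)(4−3)(4−10) = (−8)·(−5)·1·(−6) = −240 ≡ 7, so v_5 = 7^{−1} = 2 (mod 13).
  v = [9, 12, 1, 2, 2].
Step 2: syndromes of r = [0, 1, 3, 5, 6] (all sums mod 13).
  S_0 = Σ v_i r_i = 9·0 + 12·1 + 1·3 + 2·5 + 2·6 = 37 ≡ 11.
  S_1 = Σ v_i α_i r_i = 9·12·0 + 12·9·1 + 1·3·3 + 2·10·5 + 2·4·6 = 265 ≡ 5.
  α_i^2 mod 13 = [1, 3, 9, 9, 3].
  S_2 = Σ v_i α_i^2 r_i = 9·1·0 + 12·3·1 + 1·9·3 + 2·9·5 + 2·3·6 = 189 ≡ 7.
  S = (11, 5, 7) ≠ 0, so r is not a codeword (an error is present).
Step 3: locate the error. For a single error e at position i, S_ℓ = v_i·e·α_i^ℓ, so α_err = S_1/S_0.
  S_0^{−1} = 11^{−1} = 6 (mod 13), so α_err = 5·6 = 30 ≡ 4 = α_5. Error position i = 5.
  Consistency check: S_2/S_1 = 7·8 = 56 ≡ 4 = α_err ✓ (single-error assumption holds).
Step 4: error magnitude e = S_0/v_5 = S_0·∏_{j≠5}(α_5 − α_j) = 11·7 = 77 ≡ 12 (mod 13).
Step 5: correct position 5: c_5 = r_5 − e = 6 − 12 ≡ 7 (mod 13). Hence c = [0, 1, 3, 5, 7].
  Check: interpolating c through the α_i gives m(x) = 4 + 4·x (degree < 2) with m(α_i) = c_i for every i, so c is indeed a codeword.


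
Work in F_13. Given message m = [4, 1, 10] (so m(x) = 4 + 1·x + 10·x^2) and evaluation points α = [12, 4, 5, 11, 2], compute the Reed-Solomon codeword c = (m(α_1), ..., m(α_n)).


c = [0, 12, 12, 3, 7]

Message polynomial: m(x) = 4 + 1·x + 10·x^2 (mod 13).
For each evaluation point α_i, compute m(α_i) mod 13:
  α_1 = 12: Horner steps 10 → 4 → 0, so m(12) = 0.
  α_2 = 4: Horner steps 10 → 2 → 12, so m(4) = 12.
  α_3 = 5: Horner steps 10 → 12 → 12, so m(5) = 12.
  α_4 = 11: Horner steps 10 → 7 → 3, so m(11) = 3.
  α_5 = 2: Horner steps 10 → 8 → 7, so m(2) = 7.
Codeword c = [0, 12, 12, 3, 7] ∈ F_13^5.


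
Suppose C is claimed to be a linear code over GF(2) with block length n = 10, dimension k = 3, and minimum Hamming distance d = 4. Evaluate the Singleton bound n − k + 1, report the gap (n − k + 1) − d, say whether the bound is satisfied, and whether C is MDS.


Singleton RHS = n − k + 1 = 8, slack = 4, bound satisfied, not MDS.

Singleton bound: d ≤ n − k + 1.
Here n = 10, k = 3, so n − k + 1 = 8.
Given d = 4, check d ≤ 8: YES.
Slack = (n − k + 1) − d = 4.
The code is NOT MDS (slack = 4 > 0).
Description: the claimed parameters are [10, 3, 4]_2; such a code would be non-MDS.


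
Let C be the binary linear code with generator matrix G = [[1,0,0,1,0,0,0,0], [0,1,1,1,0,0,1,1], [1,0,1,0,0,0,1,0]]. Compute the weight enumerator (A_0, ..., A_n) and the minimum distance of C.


Weight distribution: A_0 = 1, A_2 = 2, A_3 = 2, A_4 = 1, A_5 = 2. Minimum distance d = 2.

Enumerate all 2^3 = 8 messages m ∈ F_2^3.
For each, compute codeword c = mG in F_2^8, then tally its weight.
  m = 000 → c = 00000000, weight = 0.
  m = 100 → c = 10010000, weight = 2.
  m = 010 → c = 01110011, weight = 5.
  m = 110 → c = 11100011, weight = 5.
  m = 001 → c = 10100010, weight = 3.
  m = 101 → c = 00110010, weight = 3.
  m = 011 → c = 11010001, weight = 4.
  m = 111 → c = 01000001, weight = 2.
Tally weights:
  weight 0: 1 codewords.
  weight 2: 2 codewords.
  weight 3: 2 codewords.
  weight 4: 1 codewords.
  weight 5: 2 codewords.
Minimum distance d = smallest w > 0 with A_w > 0 = 2.
Sanity: Σ A_w = 8 = 2^3 = 8 ✓.


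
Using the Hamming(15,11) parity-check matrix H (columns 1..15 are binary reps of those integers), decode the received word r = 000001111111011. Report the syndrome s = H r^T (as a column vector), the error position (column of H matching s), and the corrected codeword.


s = (1, 1, 0, 0)^T, error position = 12, corrected codeword c = 000001111110011

Compute s = H r^T mod 2 one row at a time:
  s_1 = 1 + 1 + 1 + 1 + 1 + 0 + 1 + 1 = 7 ≡ 1 (mod 2).
  s_2 = 0 + 0 + 1 + 1 + 1 + 0 + 1 + 1 = 5 ≡ 1 (mod 2).
  s_3 = 0 + 0 + 1 + 1 + 1 + 1 + 1 + 1 = 6 ≡ 0 (mod 2).
  s_4 = 0 + 0 + 0 + 1 + 1 + 1 + 0 + 1 = 4 ≡ 0 (mod 2).
s = (1, 1, 0, 0)^T — this equals column 12 of H (binary 1100), so error is at position 12.
Correct: flip bit 12 of r = 000001111111011 to get c = 000001111110011.


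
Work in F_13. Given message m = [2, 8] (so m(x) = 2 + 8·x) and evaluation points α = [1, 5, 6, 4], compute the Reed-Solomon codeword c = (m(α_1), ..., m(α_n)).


c = [10, 3, 11, 8]

Message polynomial: m(x) = 2 + 8·x (mod 13).
For each evaluation point α_i, compute m(α_i) mod 13:
  α_1 = 1: Horner steps 8 → 10, so m(1) = 10.
  α_2 = 5: Horner steps 8 → 3, so m(5) = 3.
  α_3 = 6: Horner steps 8 → 11, so m(6) = 11.
  α_4 = 4: Horner steps 8 → 8, so m(4) = 8.
Codeword c = [10, 3, 11, 8] ∈ F_13^4.


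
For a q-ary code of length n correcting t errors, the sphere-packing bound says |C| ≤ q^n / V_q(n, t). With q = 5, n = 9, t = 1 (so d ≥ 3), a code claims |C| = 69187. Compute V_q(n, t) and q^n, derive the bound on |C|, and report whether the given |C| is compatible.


V_q(n, t) = 37, q^n = 1953125, Hamming bound = 52787, |C| = 69187 > bound (violated).

Step 1: Compute V_q(n, t) = Σ_{j=0}^1 C(n, j) (q−1)^j.
  j = 0: C(9,0)·(4)^0 = 1·1 = 1.
  j = 1: C(9,1)·(4)^1 = 9·4 = 36.
  V_q(n, t) = 1 + 36 = 37.
Step 2: q^n = 5^9 = 1953125.
Step 3: Hamming bound ⌊q^n / V_q(n,t)⌋ = ⌊1953125/37⌋ = 52787.
Step 4: Compare |C| = 69187 to 52787: violated.
The claimed |C| lies above the Hamming bound, so no 5-ary code of length 9 with d ≥ 3 can have 69187 codewords.


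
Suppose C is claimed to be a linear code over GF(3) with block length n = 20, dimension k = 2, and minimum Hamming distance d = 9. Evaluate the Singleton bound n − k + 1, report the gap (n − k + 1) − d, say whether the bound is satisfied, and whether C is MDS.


Singleton RHS = n − k + 1 = 19, slack = 10, bound satisfied, not MDS.

Singleton bound: d ≤ n − k + 1.
Here n = 20, k = 2, so n − k + 1 = 19.
Given d = 9, check d ≤ 19: YES.
Slack = (n − k + 1) − d = 10.
The code is NOT MDS (slack = 10 > 0).
Description: the claimed parameters are [20, 2, 9]_3; such a code would be non-MDS.


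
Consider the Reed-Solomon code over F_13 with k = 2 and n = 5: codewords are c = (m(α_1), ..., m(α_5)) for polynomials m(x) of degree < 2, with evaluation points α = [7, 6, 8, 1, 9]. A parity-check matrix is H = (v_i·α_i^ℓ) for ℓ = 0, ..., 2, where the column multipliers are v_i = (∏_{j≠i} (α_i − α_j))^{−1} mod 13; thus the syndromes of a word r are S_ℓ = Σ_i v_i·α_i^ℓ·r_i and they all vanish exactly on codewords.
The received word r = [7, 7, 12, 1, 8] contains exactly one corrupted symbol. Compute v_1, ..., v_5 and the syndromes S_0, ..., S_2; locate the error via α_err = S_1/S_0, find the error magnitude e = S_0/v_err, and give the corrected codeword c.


S = (9, 11, 12), error at position 1, error magnitude e = 4, c = [3, 7, 12, 1, 8].

Step 1: column multipliers v_i = (∏_{j≠i}(α_i − α_j))^{−1} mod 13.
  i = 1 (α = 7): (7−6)(7−8)(7−1)(7−9) = 1·(−1)·6·(−2) = 12 ≡ 12, so v_1 = 12^{−1} = 12 (mod 13).
  i = 2 (α = 6): (6−7)(6−8)(6−1)(6−9) = (−1)·(−2)·5·(−3) = −30 ≡ 9, so v_2 = 9^{−1} = 3 (mod 13).
  i = 3 (α = 8): (8−7)(8−6)(8−1)(8−9) = 1·2·7·(−1) = −14 ≡ 12, so v_3 = 12^{−1} = 12 (mod 13).
  i = 4 (α = 1): (1−7)(1−6)(1−8)(1−9) = (−6)·(−5)·(−7)·(−8) = 1680 ≡ 3, so v_4 = 3^{−1} = 9 (mod 13).
  i = 5 (α = 9): (9−7)(9−6)(9−8)(9−1) = 2·3·1·8 = 48 ≡ 9, so v_5 = 9^{−1} = 3 (mod 13).
  v = [12, 3, 12, 9, 3].
Step 2: syndromes of r = [7, 7, 12, 1, 8] (all sums mod 13).
  S_0 = Σ v_i r_i = 12·7 + 3·7 + 12·12 + 9·1 + 3·8 = 282 ≡ 9.
  S_1 = Σ v_i α_i r_i = 12·7·7 + 3·6·7 + 12·8·12 + 9·1·1 + 3·9·8 = 2091 ≡ 11.
  α_i^2 mod 13 = [10, 10, 12, 1, 3].
  S_2 = Σ v_i α_i^2 r_i = 12·10·7 + 3·10·7 + 12·12·12 + 9·1·1 + 3·3·8 = 2859 ≡ 12.
  S = (9, 11, 12) ≠ 0, so r is not a codeword (an error is present).
Step 3: locate the error. For a single error e at position i, S_ℓ = v_i·e·α_i^ℓ, so α_err = S_1/S_0.
  S_0^{−1} = 9^{−1} = 3 (mod 13), so α_err = 11·3 = 33 ≡ 7 = α_1. Error position i = 1.
  Consistency check: S_2/S_1 = 12·6 = 72 ≡ 7 = α_err ✓ (single-error assumption holds).
Step 4: error magnitude e = S_0/v_1 = S_0·∏_{j≠1}(α_1 − α_j) = 9·12 = 108 ≡ 4 (mod 13).
Step 5: correct position 1: c_1 = r_1 − e = 7 − 4 ≡ 3 (mod 13). Hence c = [3, 7, 12, 1, 8].
  Check: interpolating c through the α_i gives m(x) = 5 + 9·x (degree < 2) with m(α_i) = c_i for every i, so c is indeed a codeword.


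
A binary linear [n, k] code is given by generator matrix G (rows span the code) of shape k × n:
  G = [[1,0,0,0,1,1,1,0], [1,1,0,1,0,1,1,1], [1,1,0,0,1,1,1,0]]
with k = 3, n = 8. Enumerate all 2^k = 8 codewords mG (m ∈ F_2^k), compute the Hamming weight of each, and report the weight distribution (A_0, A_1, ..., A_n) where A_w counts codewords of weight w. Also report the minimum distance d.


Weight distribution: A_0 = 1, A_1 = 1, A_3 = 1, A_4 = 2, A_5 = 2, A_6 = 1. Minimum distance d = 1.

Enumerate all 2^3 = 8 messages m ∈ F_2^3.
For each, compute codeword c = mG in F_2^8, then tally its weight.
  m = 000 → c = 00000000, weight = 0.
  m = 100 → c = 10001110, weight = 4.
  m = 010 → c = 11010111, weight = 6.
  m = 110 → c = 01011001, weight = 4.
  m = 001 → c = 11001110, weight = 5.
  m = 101 → c = 01000000, weight = 1.
  m = 011 → c = 00011001, weight = 3.
  m = 111 → c = 10010111, weight = 5.
Tally weights:
  weight 0: 1 codewords.
  weight 1: 1 codewords.
  weight 3: 1 codewords.
  weight 4: 2 codewords.
  weight 5: 2 codewords.
  weight 6: 1 codewords.
Minimum distance d = smallest w > 0 with A_w > 0 = 1.
Sanity: Σ A_w = 8 = 2^3 = 8 ✓.


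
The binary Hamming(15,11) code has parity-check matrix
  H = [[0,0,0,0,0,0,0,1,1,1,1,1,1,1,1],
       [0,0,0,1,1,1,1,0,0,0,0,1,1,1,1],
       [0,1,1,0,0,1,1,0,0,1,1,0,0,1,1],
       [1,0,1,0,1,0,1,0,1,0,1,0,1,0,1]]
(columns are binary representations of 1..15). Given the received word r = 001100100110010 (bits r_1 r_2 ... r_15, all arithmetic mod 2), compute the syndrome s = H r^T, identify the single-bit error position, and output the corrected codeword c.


s = (1, 1, 1, 1)^T, error position = 15, corrected codeword c = 001100100110011

Compute s = H r^T mod 2 one row at a time:
  s_1 = 0 + 0 + 1 + 1 + 0 + 0 + 1 + 0 = 3 ≡ 1 (mod 2).
  s_2 = 1 + 0 + 0 + 1 + 0 + 0 + 1 + 0 = 3 ≡ 1 (mod 2).
  s_3 = 0 + 1 + 0 + 1 + 1 + 1 + 1 + 0 = 5 ≡ 1 (mod 2).
  s_4 = 0 + 1 + 0 + 1 + 0 + 1 + 0 + 0 = 3 ≡ 1 (mod 2).
s = (1, 1, 1, 1)^T — this equals column 15 of H (binary 1111), so error is at position 15.
Correct: flip bit 15 of r = 001100100110010 to get c = 001100100110011.


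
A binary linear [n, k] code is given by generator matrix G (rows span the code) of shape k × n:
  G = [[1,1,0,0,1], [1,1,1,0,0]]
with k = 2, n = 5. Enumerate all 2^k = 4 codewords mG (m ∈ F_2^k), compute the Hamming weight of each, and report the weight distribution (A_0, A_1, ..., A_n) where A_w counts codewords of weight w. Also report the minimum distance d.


Weight distribution: A_0 = 1, A_2 = 1, A_3 = 2. Minimum distance d = 2.

Enumerate all 2^2 = 4 messages m ∈ F_2^2.
For each, compute codeword c = mG in F_2^5, then tally its weight.
  m = 00 → c = 00000, weight = 0.
  m = 10 → c = 11001, weight = 3.
  m = 01 → c = 11100, weight = 3.
  m = 11 → c = 00101, weight = 2.
Tally weights:
  weight 0: 1 codewords.
  weight 2: 1 codewords.
  weight 3: 2 codewords.
Minimum distance d = smallest w > 0 with A_w > 0 = 2.
Sanity: Σ A_w = 4 = 2^2 = 4 ✓.


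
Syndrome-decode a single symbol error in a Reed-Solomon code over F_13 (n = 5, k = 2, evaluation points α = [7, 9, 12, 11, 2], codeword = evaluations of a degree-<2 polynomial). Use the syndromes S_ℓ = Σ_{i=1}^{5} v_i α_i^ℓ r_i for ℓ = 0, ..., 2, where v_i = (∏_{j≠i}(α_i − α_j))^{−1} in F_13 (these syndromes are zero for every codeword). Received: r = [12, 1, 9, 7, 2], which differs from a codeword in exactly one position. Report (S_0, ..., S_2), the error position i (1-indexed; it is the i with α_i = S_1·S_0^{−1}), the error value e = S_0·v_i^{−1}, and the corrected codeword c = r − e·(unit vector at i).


S = (4, 10, 12), error at position 2, error magnitude e = 11, c = [12, 3, 9, 7, 2].

Step 1: column multipliers v_i = (∏_{j≠i}(α_i − α_j))^{−1} mod 13.
  i = 1 (α = 7): (7−9)(7−12)(7−11)(7−2) = (−2)·(−5)·(−4)·5 = −200 ≡ 8, so v_1 = 8^{−1} = 5 (mod 13).
  i = 2 (α = 9): (9−7)(9−12)(9−11)(9−2) = 2·(−3)·(−2)·7 = 84 ≡ 6, so v_2 = 6^{−1} = 11 (mod 13).
  i = 3 (α = 12): (12−7)(12−9)(12−11)(12−2) = 5·3·1·10 = 150 ≡ 7, so v_3 = 7^{−1} = 2 (mod 13).
  i = 4 (α = 11): (11−7)(11−9)(11−12)(11−2) = 4·2·(−1)·9 = −72 ≡ 6, so v_4 = 6^{−1} = 11 (mod 13).
  i = 5 (α = 2): (2−7)(2−9)(2−12)(2−11) = (−5)·(−7)·(−10)·(−9) = 3150 ≡ 4, so v_5 = 4^{−1} = 10 (mod 13).
  v = [5, 11, 2, 11, 10].
Step 2: syndromes of r = [12, 1, 9, 7, 2] (all sums mod 13).
  S_0 = Σ v_i r_i = 5·12 + 11·1 + 2·9 + 11·7 + 10·2 = 186 ≡ 4.
  S_1 = Σ v_i α_i r_i = 5·7·12 + 11·9·1 + 2·12·9 + 11·11·7 + 10·2·2 = 1622 ≡ 10.
  α_i^2 mod 13 = [10, 3, 1, 4, 4].
  S_2 = Σ v_i α_i^2 r_i = 5·10·12 + 11·3·1 + 2·1·9 + 11·4·7 + 10·4·2 = 1039 ≡ 12.
  S = (4, 10, 12) ≠ 0, so r is not a codeword (an error is present).
Step 3: locate the error. For a single error e at position i, S_ℓ = v_i·e·α_i^ℓ, so α_err = S_1/S_0.
  S_0^{−1} = 4^{−1} = 10 (mod 13), so α_err = 10·10 = 100 ≡ 9 = α_2. Error position i = 2.
  Consistency check: S_2/S_1 = 12·4 = 48 ≡ 9 = α_err ✓ (single-error assumption holds).
Step 4: error magnitude e = S_0/v_2 = S_0·∏_{j≠2}(α_2 − α_j) = 4·6 = 24 ≡ 11 (mod 13).
Step 5: correct position 2: c_2 = r_2 − e = 1 − 11 ≡ 3 (mod 13). Hence c = [12, 3, 9, 7, 2].
  Check: interpolating c through the α_i gives m(x) = 11 + 2·x (degree < 2) with m(α_i) = c_i for every i, so c is indeed a codeword.


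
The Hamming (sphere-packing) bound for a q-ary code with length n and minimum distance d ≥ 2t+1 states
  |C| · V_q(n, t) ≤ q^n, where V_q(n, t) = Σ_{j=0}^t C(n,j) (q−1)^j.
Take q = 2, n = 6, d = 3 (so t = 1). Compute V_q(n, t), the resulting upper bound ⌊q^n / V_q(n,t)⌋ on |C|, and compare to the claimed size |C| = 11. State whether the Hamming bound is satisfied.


V_q(n, t) = 7, q^n = 64, Hamming bound = 9, |C| = 11 > bound (violated).

Step 1: Compute V_q(n, t) = Σ_{j=0}^1 C(n, j) (q−1)^j.
  j = 0: C(6,0)·(1)^0 = 1·1 = 1.
  j = 1: C(6,1)·(1)^1 = 6·1 = 6.
  V_q(n, t) = 1 + 6 = 7.
Step 2: q^n = 2^6 = 64.
Step 3: Hamming bound ⌊q^n / V_q(n,t)⌋ = ⌊64/7⌋ = 9.
Step 4: Compare |C| = 11 to 9: violated.
The claimed |C| lies above the Hamming bound, so no 2-ary code of length 6 with d ≥ 3 can have 11 codewords.


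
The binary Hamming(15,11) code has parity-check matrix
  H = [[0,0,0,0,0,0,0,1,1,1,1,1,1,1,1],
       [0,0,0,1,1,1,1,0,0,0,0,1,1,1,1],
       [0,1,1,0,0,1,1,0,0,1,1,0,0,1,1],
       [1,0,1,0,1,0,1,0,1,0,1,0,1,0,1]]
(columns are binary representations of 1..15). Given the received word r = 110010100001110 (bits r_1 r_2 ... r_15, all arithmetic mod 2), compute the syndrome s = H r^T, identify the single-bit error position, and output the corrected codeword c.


s = (1, 1, 1, 0)^T, error position = 14, corrected codeword c = 110010100001100

Compute s = H r^T mod 2 one row at a time:
  s_1 = 0 + 0 + 0 + 0 + 1 + 1 + 1 + 0 = 3 ≡ 1 (mod 2).
  s_2 = 0 + 1 + 0 + 1 + 1 + 1 + 1 + 0 = 5 ≡ 1 (mod 2).
  s_3 = 1 + 0 + 0 + 1 + 0 + 0 + 1 + 0 = 3 ≡ 1 (mod 2).
  s_4 = 1 + 0 + 1 + 1 + 0 + 0 + 1 + 0 = 4 ≡ 0 (mod 2).
s = (1, 1, 1, 0)^T — this equals column 14 of H (binary 1110), so error is at position 14.
Correct: flip bit 14 of r = 110010100001110 to get c = 110010100001100.


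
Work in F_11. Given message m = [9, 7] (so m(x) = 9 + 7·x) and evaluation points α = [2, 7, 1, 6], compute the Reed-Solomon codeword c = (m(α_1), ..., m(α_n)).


c = [1, 3, 5, 7]

Message polynomial: m(x) = 9 + 7·x (mod 11).
For each evaluation point α_i, compute m(α_i) mod 11:
  α_1 = 2: Horner steps 7 → 1, so m(2) = 1.
  α_2 = 7: Horner steps 7 → 3, so m(7) = 3.
  α_3 = 1: Horner steps 7 → 5, so m(1) = 5.
  α_4 = 6: Horner steps 7 → 7, so m(6) = 7.
Codeword c = [1, 3, 5, 7] ∈ F_11^4.


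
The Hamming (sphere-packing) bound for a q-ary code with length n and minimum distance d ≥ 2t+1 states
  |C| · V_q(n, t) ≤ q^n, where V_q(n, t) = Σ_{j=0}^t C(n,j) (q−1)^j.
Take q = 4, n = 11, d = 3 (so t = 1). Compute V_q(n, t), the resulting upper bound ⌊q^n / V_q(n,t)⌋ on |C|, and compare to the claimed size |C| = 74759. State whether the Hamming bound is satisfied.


V_q(n, t) = 34, q^n = 4194304, Hamming bound = 123361, |C| = 74759 ≤ bound (satisfied).

Step 1: Compute V_q(n, t) = Σ_{j=0}^1 C(n, j) (q−1)^j.
  j = 0: C(11,0)·(3)^0 = 1·1 = 1.
  j = 1: C(11,1)·(3)^1 = 11·3 = 33.
  V_q(n, t) = 1 + 33 = 34.
Step 2: q^n = 4^11 = 4194304.
Step 3: Hamming bound ⌊q^n / V_q(n,t)⌋ = ⌊4194304/34⌋ = 123361.
Step 4: Compare |C| = 74759 to 123361: satisfied.
The claimed |C| lies below the Hamming bound.


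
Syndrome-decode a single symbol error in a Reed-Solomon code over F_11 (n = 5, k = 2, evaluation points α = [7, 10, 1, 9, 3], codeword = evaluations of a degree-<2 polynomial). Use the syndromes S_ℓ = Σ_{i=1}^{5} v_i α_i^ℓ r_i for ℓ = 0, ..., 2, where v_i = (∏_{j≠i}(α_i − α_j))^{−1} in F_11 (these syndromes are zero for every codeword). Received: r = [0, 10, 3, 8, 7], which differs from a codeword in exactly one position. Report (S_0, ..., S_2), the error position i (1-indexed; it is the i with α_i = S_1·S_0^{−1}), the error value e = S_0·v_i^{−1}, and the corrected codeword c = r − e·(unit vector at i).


S = (7, 5, 2), error at position 1, error magnitude e = 7, c = [4, 10, 3, 8, 7].

Step 1: column multipliers v_i = (∏_{j≠i}(α_i − α_j))^{−1} mod 11.
  i = 1 (α = 7): (7−10)(7−1)(7−9)(7−3) = (−3)·6·(−2)·4 = 144 ≡ 1, so v_1 = 1^{−1} = 1 (mod 11).
  i = 2 (α = 10): (10−7)(10−1)(10−9)(10−3) = 3·9·1·7 = 189 ≡ 2, so v_2 = 2^{−1} = 6 (mod 11).
  i = 3 (α = 1): (1−7)(1−10)(1−9)(1−3) = (−6)·(−9)·(−8)·(−2) = 864 ≡ 6, so v_3 = 6^{−1} = 2 (mod 11).
  i = 4 (α = 9): (9−7)(9−10)(9−1)(9−3) = 2·(−1)·8·6 = −96 ≡ 3, so v_4 = 3^{−1} = 4 (mod 11).
  i = 5 (α = 3): (3−7)(3−10)(3−1)(3−9) = (−4)·(−7)·2·(−6) = −336 ≡ 5, so v_5 = 5^{−1} = 9 (mod 11).
  v = [1, 6, 2, 4, 9].
Step 2: syndromes of r = [0, 10, 3, 8, 7] (all sums mod 11).
  S_0 = Σ v_i r_i = 1·0 + 6·10 + 2·3 + 4·8 + 9·7 = 161 ≡ 7.
  S_1 = Σ v_i α_i r_i = 1·7·0 + 6·10·10 + 2·1·3 + 4·9·8 + 9·3·7 = 1083 ≡ 5.
  α_i^2 mod 11 = [5, 1, 1, 4, 9].
  S_2 = Σ v_i α_i^2 r_i = 1·5·0 + 6·1·10 + 2·1·3 + 4·4·8 + 9·9·7 = 761 ≡ 2.
  S = (7, 5, 2) ≠ 0, so r is not a codeword (an error is present).
Step 3: locate the error. For a single error e at position i, S_ℓ = v_i·e·α_i^ℓ, so α_err = S_1/S_0.
  S_0^{−1} = 7^{−1} = 8 (mod 11), so α_err = 5·8 = 40 ≡ 7 = α_1. Error position i = 1.
  Consistency check: S_2/S_1 = 2·9 = 18 ≡ 7 = α_err ✓ (single-error assumption holds).
Step 4: error magnitude e = S_0/v_1 = S_0·∏_{j≠1}(α_1 − α_j) = 7·1 = 7 ≡ 7 (mod 11).
Step 5: correct position 1: c_1 = r_1 − e = 0 − 7 ≡ 4 (mod 11). Hence c = [4, 10, 3, 8, 7].
  Check: interpolating c through the α_i gives m(x) = 1 + 2·x (degree < 2) with m(α_i) = c_i for every i, so c is indeed a codeword.


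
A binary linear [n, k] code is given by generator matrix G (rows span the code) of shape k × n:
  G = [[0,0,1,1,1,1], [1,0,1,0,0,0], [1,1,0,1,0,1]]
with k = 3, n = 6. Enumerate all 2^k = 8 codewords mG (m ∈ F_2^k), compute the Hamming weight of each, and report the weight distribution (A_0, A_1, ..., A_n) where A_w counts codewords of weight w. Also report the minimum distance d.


Weight distribution: A_0 = 1, A_2 = 2, A_4 = 5. Minimum distance d = 2.

Enumerate all 2^3 = 8 messages m ∈ F_2^3.
For each, compute codeword c = mG in F_2^6, then tally its weight.
  m = 000 → c = 000000, weight = 0.
  m = 100 → c = 001111, weight = 4.
  m = 010 → c = 101000, weight = 2.
  m = 110 → c = 100111, weight = 4.
  m = 001 → c = 110101, weight = 4.
  m = 101 → c = 111010, weight = 4.
  m = 011 → c = 011101, weight = 4.
  m = 111 → c = 010010, weight = 2.
Tally weights:
  weight 0: 1 codewords.
  weight 2: 2 codewords.
  weight 4: 5 codewords.
Minimum distance d = smallest w > 0 with A_w > 0 = 2.
Sanity: Σ A_w = 8 = 2^3 = 8 ✓.


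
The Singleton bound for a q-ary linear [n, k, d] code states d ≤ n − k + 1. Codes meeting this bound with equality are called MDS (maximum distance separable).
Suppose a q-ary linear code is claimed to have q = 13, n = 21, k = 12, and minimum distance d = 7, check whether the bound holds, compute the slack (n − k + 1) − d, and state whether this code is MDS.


Singleton RHS = n − k + 1 = 10, slack = 3, bound satisfied, not MDS.

Singleton bound: d ≤ n − k + 1.
Here n = 21, k = 12, so n − k + 1 = 10.
Given d = 7, check d ≤ 10: YES.
Slack = (n − k + 1) − d = 3.
The code is NOT MDS (slack = 3 > 0).
Description: the claimed parameters are [21, 12, 7]_13; such a code would be non-MDS.


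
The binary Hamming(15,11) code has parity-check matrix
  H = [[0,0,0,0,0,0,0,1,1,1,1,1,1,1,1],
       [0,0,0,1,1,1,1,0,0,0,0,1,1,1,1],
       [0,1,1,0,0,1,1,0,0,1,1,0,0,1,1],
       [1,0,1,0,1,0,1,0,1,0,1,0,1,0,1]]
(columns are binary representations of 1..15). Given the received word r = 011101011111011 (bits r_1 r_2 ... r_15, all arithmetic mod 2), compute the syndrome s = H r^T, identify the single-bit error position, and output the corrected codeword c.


s = (1, 1, 1, 0)^T, error position = 14, corrected codeword c = 011101011111001

Compute s = H r^T mod 2 one row at a time:
  s_1 = 1 + 1 + 1 + 1 + 1 + 0 + 1 + 1 = 7 ≡ 1 (mod 2).
  s_2 = 1 + 0 + 1 + 0 + 1 + 0 + 1 + 1 = 5 ≡ 1 (mod 2).
  s_3 = 1 + 1 + 1 + 0 + 1 + 1 + 1 + 1 = 7 ≡ 1 (mod 2).
  s_4 = 0 + 1 + 0 + 0 + 1 + 1 + 0 + 1 = 4 ≡ 0 (mod 2).
s = (1, 1, 1, 0)^T — this equals column 14 of H (binary 1110), so error is at position 14.
Correct: flip bit 14 of r = 011101011111011 to get c = 011101011111001.


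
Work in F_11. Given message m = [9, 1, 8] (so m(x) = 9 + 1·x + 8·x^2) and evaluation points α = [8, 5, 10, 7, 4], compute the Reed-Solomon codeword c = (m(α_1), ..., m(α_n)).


c = [1, 5, 5, 1, 9]

Message polynomial: m(x) = 9 + 1·x + 8·x^2 (mod 11).
For each evaluation point α_i, compute m(α_i) mod 11:
  α_1 = 8: Horner steps 8 → 10 → 1, so m(8) = 1.
  α_2 = 5: Horner steps 8 → 8 → 5, so m(5) = 5.
  α_3 = 10: Horner steps 8 → 4 → 5, so m(10) = 5.
  α_4 = 7: Horner steps 8 → 2 → 1, so m(7) = 1.
  α_5 = 4: Horner steps 8 → 0 → 9, so m(4) = 9.
Codeword c = [1, 5, 5, 1, 9] ∈ F_11^5.


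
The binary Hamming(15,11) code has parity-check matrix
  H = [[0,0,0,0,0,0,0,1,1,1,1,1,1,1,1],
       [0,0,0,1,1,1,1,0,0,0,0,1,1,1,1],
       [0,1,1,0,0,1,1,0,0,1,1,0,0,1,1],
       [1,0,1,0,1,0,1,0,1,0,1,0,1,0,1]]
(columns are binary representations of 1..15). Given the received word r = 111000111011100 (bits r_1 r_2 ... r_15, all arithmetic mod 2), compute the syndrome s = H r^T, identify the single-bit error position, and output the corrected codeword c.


s = (1, 1, 0, 0)^T, error position = 12, corrected codeword c = 111000111010100

Compute s = H r^T mod 2 one row at a time:
  s_1 = 1 + 1 + 0 + 1 + 1 + 1 + 0 + 0 = 5 ≡ 1 (mod 2).
  s_2 = 0 + 0 + 0 + 1 + 1 + 1 + 0 + 0 = 3 ≡ 1 (mod 2).
  s_3 = 1 + 1 + 0 + 1 + 0 + 1 + 0 + 0 = 4 ≡ 0 (mod 2).
  s_4 = 1 + 1 + 0 + 1 + 1 + 1 + 1 + 0 = 6 ≡ 0 (mod 2).
s = (1, 1, 0, 0)^T — this equals column 12 of H (binary 1100), so error is at position 12.
Correct: flip bit 12 of r = 111000111011100 to get c = 111000111010100.


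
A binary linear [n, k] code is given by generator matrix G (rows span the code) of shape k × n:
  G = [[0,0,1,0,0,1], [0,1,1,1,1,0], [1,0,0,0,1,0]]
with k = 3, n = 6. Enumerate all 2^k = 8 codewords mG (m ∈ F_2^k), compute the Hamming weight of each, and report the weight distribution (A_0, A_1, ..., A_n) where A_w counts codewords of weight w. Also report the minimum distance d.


Weight distribution: A_0 = 1, A_2 = 2, A_4 = 5. Minimum distance d = 2.

Enumerate all 2^3 = 8 messages m ∈ F_2^3.
For each, compute codeword c = mG in F_2^6, then tally its weight.
  m = 000 → c = 000000, weight = 0.
  m = 100 → c = 001001, weight = 2.
  m = 010 → c = 011110, weight = 4.
  m = 110 → c = 010111, weight = 4.
  m = 001 → c = 100010, weight = 2.
  m = 101 → c = 101011, weight = 4.
  m = 011 → c = 111100, weight = 4.
  m = 111 → c = 110101, weight = 4.
Tally weights:
  weight 0: 1 codewords.
  weight 2: 2 codewords.
  weight 4: 5 codewords.
Minimum distance d = smallest w > 0 with A_w > 0 = 2.
Sanity: Σ A_w = 8 = 2^3 = 8 ✓.


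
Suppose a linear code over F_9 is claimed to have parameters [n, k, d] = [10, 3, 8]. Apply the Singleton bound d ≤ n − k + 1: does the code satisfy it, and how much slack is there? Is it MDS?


Singleton RHS = n − k + 1 = 8, slack = 0, bound satisfied, MDS.

Singleton bound: d ≤ n − k + 1.
Here n = 10, k = 3, so n − k + 1 = 8.
Given d = 8, check d ≤ 8: YES.
Slack = (n − k + 1) − d = 0.
The code is MDS (slack = 0).
Description: the claimed parameters are [10, 3, 8]_9; such a code would be MDS (meets Singleton bound).


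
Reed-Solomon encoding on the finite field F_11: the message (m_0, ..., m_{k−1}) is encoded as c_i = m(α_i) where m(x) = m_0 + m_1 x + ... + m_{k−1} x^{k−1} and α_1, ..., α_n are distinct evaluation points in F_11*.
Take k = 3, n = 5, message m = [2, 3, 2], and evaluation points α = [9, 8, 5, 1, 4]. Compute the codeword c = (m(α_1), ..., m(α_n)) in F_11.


c = [4, 0, 1, 7, 2]

Message polynomial: m(x) = 2 + 3·x + 2·x^2 (mod 11).
For each evaluation point α_i, compute m(α_i) mod 11:
  α_1 = 9: Horner steps 2 → 10 → 4, so m(9) = 4.
  α_2 = 8: Horner steps 2 → 8 → 0, so m(8) = 0.
  α_3 = 5: Horner steps 2 → 2 → 1, so m(5) = 1.
  α_4 = 1: Horner steps 2 → 5 → 7, so m(1) = 7.
  α_5 = 4: Horner steps 2 → 0 → 2, so m(4) = 2.
Codeword c = [4, 0, 1, 7, 2] ∈ F_11^5.


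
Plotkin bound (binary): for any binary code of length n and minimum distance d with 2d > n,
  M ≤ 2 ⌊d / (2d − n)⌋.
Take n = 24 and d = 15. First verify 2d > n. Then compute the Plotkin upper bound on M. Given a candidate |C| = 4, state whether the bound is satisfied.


Plotkin bound M ≤ 4; given |C| = 4 ≤ bound (satisfied).

Check applicability: 2d = 30, n = 24.
2d − n = 6 > 0, so Plotkin applies.
Compute d/(2d−n) = 15/6 ≈ 2.5000.
⌊d/(2d−n)⌋ = 2.
Plotkin bound: M ≤ 2·2 = 4.
Given |C| = 4, check: satisfied.
This |C| is at the Plotkin bound.


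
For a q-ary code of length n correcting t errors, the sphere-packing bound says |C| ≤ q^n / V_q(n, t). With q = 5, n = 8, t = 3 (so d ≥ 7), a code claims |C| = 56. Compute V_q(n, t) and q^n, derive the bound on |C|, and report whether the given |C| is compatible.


V_q(n, t) = 4065, q^n = 390625, Hamming bound = 96, |C| = 56 ≤ bound (satisfied).

Step 1: Compute V_q(n, t) = Σ_{j=0}^3 C(n, j) (q−1)^j.
  j = 0: C(8,0)·(4)^0 = 1·1 = 1.
  j = 1: C(8,1)·(4)^1 = 8·4 = 32.
  j = 2: C(8,2)·(4)^2 = 28·16 = 448.
  j = 3: C(8,3)·(4)^3 = 56·64 = 3584.
  V_q(n, t) = 1 + 32 + 448 + 3584 = 4065.
Step 2: q^n = 5^8 = 390625.
Step 3: Hamming bound ⌊q^n / V_q(n,t)⌋ = ⌊390625/4065⌋ = 96.
Step 4: Compare |C| = 56 to 96: satisfied.
The claimed |C| lies below the Hamming bound.


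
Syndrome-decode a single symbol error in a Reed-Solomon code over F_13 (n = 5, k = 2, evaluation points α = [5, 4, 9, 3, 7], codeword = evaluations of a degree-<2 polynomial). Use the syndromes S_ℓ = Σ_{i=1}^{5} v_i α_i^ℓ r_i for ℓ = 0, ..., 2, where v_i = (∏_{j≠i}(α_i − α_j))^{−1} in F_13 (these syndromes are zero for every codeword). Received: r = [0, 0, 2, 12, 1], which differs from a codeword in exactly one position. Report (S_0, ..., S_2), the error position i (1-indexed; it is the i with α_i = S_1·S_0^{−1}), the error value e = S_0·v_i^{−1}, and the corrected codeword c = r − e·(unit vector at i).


S = (3, 12, 9), error at position 2, error magnitude e = 7, c = [0, 6, 2, 12, 1].

Step 1: column multipliers v_i = (∏_{j≠i}(α_i − α_j))^{−1} mod 13.
  i = 1 (α = 5): (5−4)(5−9)(5−3)(5−7) = 1·(−4)·2·(−2) = 16 ≡ 3, so v_1 = 3^{−1} = 9 (mod 13).
  i = 2 (α = 4): (4−5)(4−9)(4−3)(4−7) = (−1)·(−5)·1·(−3) = −15 ≡ 11, so v_2 = 11^{−1} = 6 (mod 13).
  i = 3 (α = 9): (9−5)(9−4)(9−3)(9−7) = 4·5·6·2 = 240 ≡ 6, so v_3 = 6^{−1} = 11 (mod 13).
  i = 4 (α = 3): (3−5)(3−4)(3−9)(3−7) = (−2)·(−1)·(−6)·(−4) = 48 ≡ 9, so v_4 = 9^{−1} = 3 (mod 13).
  i = 5 (α = 7): (7−5)(7−4)(7−9)(7−3) = 2·3·(−2)·4 = −48 ≡ 4, so v_5 = 4^{−1} = 10 (mod 13).
  v = [9, 6, 11, 3, 10].
Step 2: syndromes of r = [0, 0, 2, 12, 1] (all sums mod 13).
  S_0 = Σ v_i r_i = 9·0 + 6·0 + 11·2 + 3·12 + 10·1 = 68 ≡ 3.
  S_1 = Σ v_i α_i r_i = 9·5·0 + 6·4·0 + 11·9·2 + 3·3·12 + 10·7·1 = 376 ≡ 12.
  α_i^2 mod 13 = [12, 3, 3, 9, 10].
  S_2 = Σ v_i α_i^2 r_i = 9·12·0 + 6·3·0 + 11·3·2 + 3·9·12 + 10·10·1 = 490 ≡ 9.
  S = (3, 12, 9) ≠ 0, so r is not a codeword (an error is present).
Step 3: locate the error. For a single error e at position i, S_ℓ = v_i·e·α_i^ℓ, so α_err = S_1/S_0.
  S_0^{−1} = 3^{−1} = 9 (mod 13), so α_err = 12·9 = 108 ≡ 4 = α_2. Error position i = 2.
  Consistency check: S_2/S_1 = 9·12 = 108 ≡ 4 = α_err ✓ (single-error assumption holds).
Step 4: error magnitude e = S_0/v_2 = S_0·∏_{j≠2}(α_2 − α_j) = 3·11 = 33 ≡ 7 (mod 13).
Step 5: correct position 2: c_2 = r_2 − e = 0 − 7 ≡ 6 (mod 13). Hence c = [0, 6, 2, 12, 1].
  Check: interpolating c through the α_i gives m(x) = 4 + 7·x (degree < 2) with m(α_i) = c_i for every i, so c is indeed a codeword.


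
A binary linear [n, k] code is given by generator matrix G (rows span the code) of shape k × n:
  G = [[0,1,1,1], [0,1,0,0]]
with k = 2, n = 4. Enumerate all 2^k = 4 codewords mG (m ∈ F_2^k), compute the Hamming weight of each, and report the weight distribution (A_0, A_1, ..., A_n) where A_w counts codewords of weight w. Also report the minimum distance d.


Weight distribution: A_0 = 1, A_1 = 1, A_2 = 1, A_3 = 1. Minimum distance d = 1.

Enumerate all 2^2 = 4 messages m ∈ F_2^2.
For each, compute codeword c = mG in F_2^4, then tally its weight.
  m = 00 → c = 0000, weight = 0.
  m = 10 → c = 0111, weight = 3.
  m = 01 → c = 0100, weight = 1.
  m = 11 → c = 0011, weight = 2.
Tally weights:
  weight 0: 1 codewords.
  weight 1: 1 codewords.
  weight 2: 1 codewords.
  weight 3: 1 codewords.
Minimum distance d = smallest w > 0 with A_w > 0 = 1.
Sanity: Σ A_w = 4 = 2^2 = 4 ✓.


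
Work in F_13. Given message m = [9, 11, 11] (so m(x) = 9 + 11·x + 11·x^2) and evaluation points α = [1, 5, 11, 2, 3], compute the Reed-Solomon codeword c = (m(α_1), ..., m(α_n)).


c = [5, 1, 5, 10, 11]

Message polynomial: m(x) = 9 + 11·x + 11·x^2 (mod 13).
For each evaluation point α_i, compute m(α_i) mod 13:
  α_1 = 1: Horner steps 11 → 9 → 5, so m(1) = 5.
  α_2 = 5: Horner steps 11 → 1 → 1, so m(5) = 1.
  α_3 = 11: Horner steps 11 → 2 → 5, so m(11) = 5.
  α_4 = 2: Horner steps 11 → 7 → 10, so m(2) = 10.
  α_5 = 3: Horner steps 11 → 5 → 11, so m(3) = 11.
Codeword c = [5, 1, 5, 10, 11] ∈ F_13^5.


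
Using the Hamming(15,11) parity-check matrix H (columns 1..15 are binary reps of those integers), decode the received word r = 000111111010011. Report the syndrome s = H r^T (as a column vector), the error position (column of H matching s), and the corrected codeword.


s = (1, 0, 1, 1)^T, error position = 11, corrected codeword c = 000111111000011

Compute s = H r^T mod 2 one row at a time:
  s_1 = 1 + 1 + 0 + 1 + 0 + 0 + 1 + 1 = 5 ≡ 1 (mod 2).
  s_2 = 1 + 1 + 1 + 1 + 0 + 0 + 1 + 1 = 6 ≡ 0 (mod 2).
  s_3 = 0 + 0 + 1 + 1 + 0 + 1 + 1 + 1 = 5 ≡ 1 (mod 2).
  s_4 = 0 + 0 + 1 + 1 + 1 + 1 + 0 + 1 = 5 ≡ 1 (mod 2).
s = (1, 0, 1, 1)^T — this equals column 11 of H (binary 1011), so error is at position 11.
Correct: flip bit 11 of r = 000111111010011 to get c = 000111111000011.
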